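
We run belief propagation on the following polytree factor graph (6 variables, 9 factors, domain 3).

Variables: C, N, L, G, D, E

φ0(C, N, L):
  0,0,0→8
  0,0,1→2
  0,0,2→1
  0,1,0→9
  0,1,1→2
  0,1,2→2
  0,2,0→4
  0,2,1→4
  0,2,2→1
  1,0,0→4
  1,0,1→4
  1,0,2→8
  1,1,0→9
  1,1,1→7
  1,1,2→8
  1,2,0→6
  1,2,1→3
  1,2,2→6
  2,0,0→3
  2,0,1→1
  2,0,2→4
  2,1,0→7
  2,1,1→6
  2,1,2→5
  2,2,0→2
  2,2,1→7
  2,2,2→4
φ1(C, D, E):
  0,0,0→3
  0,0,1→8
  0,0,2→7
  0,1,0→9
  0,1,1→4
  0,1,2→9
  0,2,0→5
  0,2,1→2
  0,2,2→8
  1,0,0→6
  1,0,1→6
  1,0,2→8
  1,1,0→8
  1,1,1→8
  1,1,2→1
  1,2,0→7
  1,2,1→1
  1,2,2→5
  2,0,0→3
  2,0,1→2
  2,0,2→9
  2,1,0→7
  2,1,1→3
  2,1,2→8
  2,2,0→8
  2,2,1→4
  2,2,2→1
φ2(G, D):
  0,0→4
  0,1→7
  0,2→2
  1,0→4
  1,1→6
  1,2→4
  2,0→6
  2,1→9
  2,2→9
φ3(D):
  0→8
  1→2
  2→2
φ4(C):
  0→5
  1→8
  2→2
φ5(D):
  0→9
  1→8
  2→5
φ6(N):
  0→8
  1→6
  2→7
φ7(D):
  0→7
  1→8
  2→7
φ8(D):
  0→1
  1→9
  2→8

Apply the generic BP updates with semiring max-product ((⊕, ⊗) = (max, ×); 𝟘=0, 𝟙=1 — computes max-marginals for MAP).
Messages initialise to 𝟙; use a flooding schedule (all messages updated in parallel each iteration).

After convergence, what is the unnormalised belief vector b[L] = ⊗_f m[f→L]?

init: all messages = 𝟙 over 3 values
r1 m[φ0→C] = [9, 9, 7]
r1 m[φ0→N] = [8, 9, 7]
r1 m[φ0→L] = [9, 7, 8]
r1 m[φ1→C] = [9, 8, 9]
r1 m[φ1→D] = [9, 9, 8]
r1 m[φ1→E] = [9, 8, 9]
r1 m[φ2→G] = [7, 6, 9]
r1 m[φ2→D] = [6, 9, 9]
r1 m[φ3→D] = [8, 2, 2]
r1 m[φ4→C] = [5, 8, 2]
r1 m[φ5→D] = [9, 8, 5]
r1 m[φ6→N] = [8, 6, 7]
r1 m[φ7→D] = [7, 8, 7]
r1 m[φ8→D] = [1, 9, 8]
r1 m[C→φ0] = [1, 1, 1]
r1 m[C→φ1] = [1, 1, 1]
r1 m[C→φ4] = [1, 1, 1]
r1 m[N→φ0] = [1, 1, 1]
r1 m[N→φ6] = [1, 1, 1]
r1 m[L→φ0] = [1, 1, 1]
r1 m[G→φ2] = [1, 1, 1]
r1 m[D→φ1] = [1, 1, 1]
r1 m[D→φ2] = [1, 1, 1]
r1 m[D→φ3] = [1, 1, 1]
r1 m[D→φ5] = [1, 1, 1]
r1 m[D→φ7] = [1, 1, 1]
r1 m[D→φ8] = [1, 1, 1]
r1 m[E→φ1] = [1, 1, 1]
r2 m[φ0→C] = [9, 9, 7]
r2 m[φ0→N] = [8, 9, 7]
r2 m[φ0→L] = [9, 7, 8]
r2 m[φ1→C] = [9, 8, 9]
r2 m[φ1→D] = [9, 9, 8]
r2 m[φ1→E] = [9, 8, 9]
r2 m[φ2→G] = [7, 6, 9]
r2 m[φ2→D] = [6, 9, 9]
r2 m[φ3→D] = [8, 2, 2]
r2 m[φ4→C] = [5, 8, 2]
r2 m[φ5→D] = [9, 8, 5]
r2 m[φ6→N] = [8, 6, 7]
r2 m[φ7→D] = [7, 8, 7]
r2 m[φ8→D] = [1, 9, 8]
r2 m[C→φ0] = [45, 64, 18]
r2 m[C→φ1] = [45, 72, 14]
r2 m[C→φ4] = [81, 72, 63]
r2 m[N→φ0] = [8, 6, 7]
r2 m[N→φ6] = [8, 9, 7]
r2 m[L→φ0] = [1, 1, 1]
r2 m[G→φ2] = [1, 1, 1]
r2 m[D→φ1] = [3024, 10368, 5040]
r2 m[D→φ2] = [4536, 10368, 4480]
r2 m[D→φ3] = [3402, 46656, 20160]
r2 m[D→φ5] = [3024, 11664, 8064]
r2 m[D→φ7] = [3888, 11664, 5760]
r2 m[D→φ8] = [27216, 10368, 5040]
r2 m[E→φ1] = [1, 1, 1]
r3 m[φ0→C] = [64, 64, 49]
r3 m[φ0→N] = [512, 576, 384]
r3 m[φ0→L] = [3456, 2688, 4096]
r3 m[φ1→C] = [93312, 82944, 82944]
r3 m[φ1→D] = [576, 576, 504]
r3 m[φ1→E] = [5971968, 5971968, 4199040]
r3 m[φ2→G] = [72576, 62208, 93312]
r3 m[φ2→D] = [6, 9, 9]
r3 m[φ3→D] = [8, 2, 2]
r3 m[φ4→C] = [5, 8, 2]
r3 m[φ5→D] = [9, 8, 5]
r3 m[φ6→N] = [8, 6, 7]
r3 m[φ7→D] = [7, 8, 7]
r3 m[φ8→D] = [1, 9, 8]
r3 m[C→φ0] = [45, 64, 18]
r3 m[C→φ1] = [45, 72, 14]
r3 m[C→φ4] = [81, 72, 63]
r3 m[N→φ0] = [8, 6, 7]
r3 m[N→φ6] = [8, 9, 7]
r3 m[L→φ0] = [1, 1, 1]
r3 m[G→φ2] = [1, 1, 1]
r3 m[D→φ1] = [3024, 10368, 5040]
r3 m[D→φ2] = [4536, 10368, 4480]
r3 m[D→φ3] = [3402, 46656, 20160]
r3 m[D→φ5] = [3024, 11664, 8064]
r3 m[D→φ7] = [3888, 11664, 5760]
r3 m[D→φ8] = [27216, 10368, 5040]
r3 m[E→φ1] = [1, 1, 1]
r4 m[φ0→C] = [64, 64, 49]
r4 m[φ0→N] = [512, 576, 384]
r4 m[φ0→L] = [3456, 2688, 4096]
r4 m[φ1→C] = [93312, 82944, 82944]
r4 m[φ1→D] = [576, 576, 504]
r4 m[φ1→E] = [5971968, 5971968, 4199040]
r4 m[φ2→G] = [72576, 62208, 93312]
r4 m[φ2→D] = [6, 9, 9]
r4 m[φ3→D] = [8, 2, 2]
r4 m[φ4→C] = [5, 8, 2]
r4 m[φ5→D] = [9, 8, 5]
r4 m[φ6→N] = [8, 6, 7]
r4 m[φ7→D] = [7, 8, 7]
r4 m[φ8→D] = [1, 9, 8]
r4 m[C→φ0] = [466560, 663552, 165888]
r4 m[C→φ1] = [320, 512, 98]
r4 m[C→φ4] = [5971968, 5308416, 4064256]
r4 m[N→φ0] = [8, 6, 7]
r4 m[N→φ6] = [512, 576, 384]
r4 m[L→φ0] = [1, 1, 1]
r4 m[G→φ2] = [1, 1, 1]
r4 m[D→φ1] = [3024, 10368, 5040]
r4 m[D→φ2] = [290304, 663552, 282240]
r4 m[D→φ3] = [217728, 2985984, 1270080]
r4 m[D→φ5] = [193536, 746496, 508032]
r4 m[D→φ7] = [248832, 746496, 362880]
r4 m[D→φ8] = [1741824, 663552, 317520]
r4 m[E→φ1] = [1, 1, 1]
r5 m[φ0→C] = [64, 64, 49]
r5 m[φ0→N] = [5308416, 5971968, 3981312]
r5 m[φ0→L] = [35831808, 27869184, 42467328]
r5 m[φ1→C] = [93312, 82944, 82944]
r5 m[φ1→D] = [4096, 4096, 3584]
r5 m[φ1→E] = [42467328, 42467328, 29859840]
r5 m[φ2→G] = [4644864, 3981312, 5971968]
r5 m[φ2→D] = [6, 9, 9]
r5 m[φ3→D] = [8, 2, 2]
r5 m[φ4→C] = [5, 8, 2]
r5 m[φ5→D] = [9, 8, 5]
r5 m[φ6→N] = [8, 6, 7]
r5 m[φ7→D] = [7, 8, 7]
r5 m[φ8→D] = [1, 9, 8]
r5 m[C→φ0] = [466560, 663552, 165888]
r5 m[C→φ1] = [320, 512, 98]
r5 m[C→φ4] = [5971968, 5308416, 4064256]
r5 m[N→φ0] = [8, 6, 7]
r5 m[N→φ6] = [512, 576, 384]
r5 m[L→φ0] = [1, 1, 1]
r5 m[G→φ2] = [1, 1, 1]
r5 m[D→φ1] = [3024, 10368, 5040]
r5 m[D→φ2] = [290304, 663552, 282240]
r5 m[D→φ3] = [217728, 2985984, 1270080]
r5 m[D→φ5] = [193536, 746496, 508032]
r5 m[D→φ7] = [248832, 746496, 362880]
r5 m[D→φ8] = [1741824, 663552, 317520]
r5 m[E→φ1] = [1, 1, 1]
r6 m[φ0→C] = [64, 64, 49]
r6 m[φ0→N] = [5308416, 5971968, 3981312]
r6 m[φ0→L] = [35831808, 27869184, 42467328]
r6 m[φ1→C] = [93312, 82944, 82944]
r6 m[φ1→D] = [4096, 4096, 3584]
r6 m[φ1→E] = [42467328, 42467328, 29859840]
r6 m[φ2→G] = [4644864, 3981312, 5971968]
r6 m[φ2→D] = [6, 9, 9]
r6 m[φ3→D] = [8, 2, 2]
r6 m[φ4→C] = [5, 8, 2]
r6 m[φ5→D] = [9, 8, 5]
r6 m[φ6→N] = [8, 6, 7]
r6 m[φ7→D] = [7, 8, 7]
r6 m[φ8→D] = [1, 9, 8]
r6 m[C→φ0] = [466560, 663552, 165888]
r6 m[C→φ1] = [320, 512, 98]
r6 m[C→φ4] = [5971968, 5308416, 4064256]
r6 m[N→φ0] = [8, 6, 7]
r6 m[N→φ6] = [5308416, 5971968, 3981312]
r6 m[L→φ0] = [1, 1, 1]
r6 m[G→φ2] = [1, 1, 1]
r6 m[D→φ1] = [3024, 10368, 5040]
r6 m[D→φ2] = [2064384, 4718592, 2007040]
r6 m[D→φ3] = [1548288, 21233664, 9031680]
r6 m[D→φ5] = [1376256, 5308416, 3612672]
r6 m[D→φ7] = [1769472, 5308416, 2580480]
r6 m[D→φ8] = [12386304, 4718592, 2257920]
r6 m[E→φ1] = [1, 1, 1]
r7 m[φ0→C] = [64, 64, 49]
r7 m[φ0→N] = [5308416, 5971968, 3981312]
r7 m[φ0→L] = [35831808, 27869184, 42467328]
r7 m[φ1→C] = [93312, 82944, 82944]
r7 m[φ1→D] = [4096, 4096, 3584]
r7 m[φ1→E] = [42467328, 42467328, 29859840]
r7 m[φ2→G] = [33030144, 28311552, 42467328]
r7 m[φ2→D] = [6, 9, 9]
r7 m[φ3→D] = [8, 2, 2]
r7 m[φ4→C] = [5, 8, 2]
r7 m[φ5→D] = [9, 8, 5]
r7 m[φ6→N] = [8, 6, 7]
r7 m[φ7→D] = [7, 8, 7]
r7 m[φ8→D] = [1, 9, 8]
r7 m[C→φ0] = [466560, 663552, 165888]
r7 m[C→φ1] = [320, 512, 98]
r7 m[C→φ4] = [5971968, 5308416, 4064256]
r7 m[N→φ0] = [8, 6, 7]
r7 m[N→φ6] = [5308416, 5971968, 3981312]
r7 m[L→φ0] = [1, 1, 1]
r7 m[G→φ2] = [1, 1, 1]
r7 m[D→φ1] = [3024, 10368, 5040]
r7 m[D→φ2] = [2064384, 4718592, 2007040]
r7 m[D→φ3] = [1548288, 21233664, 9031680]
r7 m[D→φ5] = [1376256, 5308416, 3612672]
r7 m[D→φ7] = [1769472, 5308416, 2580480]
r7 m[D→φ8] = [12386304, 4718592, 2257920]
r7 m[E→φ1] = [1, 1, 1]
r8 m[φ0→C] = [64, 64, 49]
r8 m[φ0→N] = [5308416, 5971968, 3981312]
r8 m[φ0→L] = [35831808, 27869184, 42467328]
r8 m[φ1→C] = [93312, 82944, 82944]
r8 m[φ1→D] = [4096, 4096, 3584]
r8 m[φ1→E] = [42467328, 42467328, 29859840]
r8 m[φ2→G] = [33030144, 28311552, 42467328]
r8 m[φ2→D] = [6, 9, 9]
r8 m[φ3→D] = [8, 2, 2]
r8 m[φ4→C] = [5, 8, 2]
r8 m[φ5→D] = [9, 8, 5]
r8 m[φ6→N] = [8, 6, 7]
r8 m[φ7→D] = [7, 8, 7]
r8 m[φ8→D] = [1, 9, 8]
r8 m[C→φ0] = [466560, 663552, 165888]
r8 m[C→φ1] = [320, 512, 98]
r8 m[C→φ4] = [5971968, 5308416, 4064256]
r8 m[N→φ0] = [8, 6, 7]
r8 m[N→φ6] = [5308416, 5971968, 3981312]
r8 m[L→φ0] = [1, 1, 1]
r8 m[G→φ2] = [1, 1, 1]
r8 m[D→φ1] = [3024, 10368, 5040]
r8 m[D→φ2] = [2064384, 4718592, 2007040]
r8 m[D→φ3] = [1548288, 21233664, 9031680]
r8 m[D→φ5] = [1376256, 5308416, 3612672]
r8 m[D→φ7] = [1769472, 5308416, 2580480]
r8 m[D→φ8] = [12386304, 4718592, 2257920]
r8 m[E→φ1] = [1, 1, 1]
fixed point reached at round 8
b[L] = ⊗ incoming = [35831808, 27869184, 42467328]

b[L] = [35831808, 27869184, 42467328]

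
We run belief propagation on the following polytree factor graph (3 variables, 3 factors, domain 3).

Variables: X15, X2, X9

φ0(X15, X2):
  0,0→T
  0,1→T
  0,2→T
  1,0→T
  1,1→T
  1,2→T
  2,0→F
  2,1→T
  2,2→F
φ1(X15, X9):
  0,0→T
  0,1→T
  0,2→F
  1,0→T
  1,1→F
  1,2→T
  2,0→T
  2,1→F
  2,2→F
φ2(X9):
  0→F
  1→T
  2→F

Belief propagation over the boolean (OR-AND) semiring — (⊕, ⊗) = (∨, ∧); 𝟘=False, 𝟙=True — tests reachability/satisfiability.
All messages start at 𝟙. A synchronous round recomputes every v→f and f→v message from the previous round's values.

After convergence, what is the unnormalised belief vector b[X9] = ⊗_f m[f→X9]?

b[X9] = [F, T, F]

init: all messages = 𝟙 over 3 values
r1 m[φ0→X15] = [T, T, T]
r1 m[φ0→X2] = [T, T, T]
r1 m[φ1→X15] = [T, T, T]
r1 m[φ1→X9] = [T, T, T]
r1 m[φ2→X9] = [F, T, F]
r1 m[X15→φ0] = [T, T, T]
r1 m[X15→φ1] = [T, T, T]
r1 m[X2→φ0] = [T, T, T]
r1 m[X9→φ1] = [T, T, T]
r1 m[X9→φ2] = [T, T, T]
r2 m[φ0→X15] = [T, T, T]
r2 m[φ0→X2] = [T, T, T]
r2 m[φ1→X15] = [T, T, T]
r2 m[φ1→X9] = [T, T, T]
r2 m[φ2→X9] = [F, T, F]
r2 m[X15→φ0] = [T, T, T]
r2 m[X15→φ1] = [T, T, T]
r2 m[X2→φ0] = [T, T, T]
r2 m[X9→φ1] = [F, T, F]
r2 m[X9→φ2] = [T, T, T]
r3 m[φ0→X15] = [T, T, T]
r3 m[φ0→X2] = [T, T, T]
r3 m[φ1→X15] = [T, F, F]
r3 m[φ1→X9] = [T, T, T]
r3 m[φ2→X9] = [F, T, F]
r3 m[X15→φ0] = [T, T, T]
r3 m[X15→φ1] = [T, T, T]
r3 m[X2→φ0] = [T, T, T]
r3 m[X9→φ1] = [F, T, F]
r3 m[X9→φ2] = [T, T, T]
r4 m[φ0→X15] = [T, T, T]
r4 m[φ0→X2] = [T, T, T]
r4 m[φ1→X15] = [T, F, F]
r4 m[φ1→X9] = [T, T, T]
r4 m[φ2→X9] = [F, T, F]
r4 m[X15→φ0] = [T, F, F]
r4 m[X15→φ1] = [T, T, T]
r4 m[X2→φ0] = [T, T, T]
r4 m[X9→φ1] = [F, T, F]
r4 m[X9→φ2] = [T, T, T]
r5 m[φ0→X15] = [T, T, T]
r5 m[φ0→X2] = [T, T, T]
r5 m[φ1→X15] = [T, F, F]
r5 m[φ1→X9] = [T, T, T]
r5 m[φ2→X9] = [F, T, F]
r5 m[X15→φ0] = [T, F, F]
r5 m[X15→φ1] = [T, T, T]
r5 m[X2→φ0] = [T, T, T]
r5 m[X9→φ1] = [F, T, F]
r5 m[X9→φ2] = [T, T, T]
fixed point reached at round 5
b[X9] = ⊗ incoming = [F, T, F]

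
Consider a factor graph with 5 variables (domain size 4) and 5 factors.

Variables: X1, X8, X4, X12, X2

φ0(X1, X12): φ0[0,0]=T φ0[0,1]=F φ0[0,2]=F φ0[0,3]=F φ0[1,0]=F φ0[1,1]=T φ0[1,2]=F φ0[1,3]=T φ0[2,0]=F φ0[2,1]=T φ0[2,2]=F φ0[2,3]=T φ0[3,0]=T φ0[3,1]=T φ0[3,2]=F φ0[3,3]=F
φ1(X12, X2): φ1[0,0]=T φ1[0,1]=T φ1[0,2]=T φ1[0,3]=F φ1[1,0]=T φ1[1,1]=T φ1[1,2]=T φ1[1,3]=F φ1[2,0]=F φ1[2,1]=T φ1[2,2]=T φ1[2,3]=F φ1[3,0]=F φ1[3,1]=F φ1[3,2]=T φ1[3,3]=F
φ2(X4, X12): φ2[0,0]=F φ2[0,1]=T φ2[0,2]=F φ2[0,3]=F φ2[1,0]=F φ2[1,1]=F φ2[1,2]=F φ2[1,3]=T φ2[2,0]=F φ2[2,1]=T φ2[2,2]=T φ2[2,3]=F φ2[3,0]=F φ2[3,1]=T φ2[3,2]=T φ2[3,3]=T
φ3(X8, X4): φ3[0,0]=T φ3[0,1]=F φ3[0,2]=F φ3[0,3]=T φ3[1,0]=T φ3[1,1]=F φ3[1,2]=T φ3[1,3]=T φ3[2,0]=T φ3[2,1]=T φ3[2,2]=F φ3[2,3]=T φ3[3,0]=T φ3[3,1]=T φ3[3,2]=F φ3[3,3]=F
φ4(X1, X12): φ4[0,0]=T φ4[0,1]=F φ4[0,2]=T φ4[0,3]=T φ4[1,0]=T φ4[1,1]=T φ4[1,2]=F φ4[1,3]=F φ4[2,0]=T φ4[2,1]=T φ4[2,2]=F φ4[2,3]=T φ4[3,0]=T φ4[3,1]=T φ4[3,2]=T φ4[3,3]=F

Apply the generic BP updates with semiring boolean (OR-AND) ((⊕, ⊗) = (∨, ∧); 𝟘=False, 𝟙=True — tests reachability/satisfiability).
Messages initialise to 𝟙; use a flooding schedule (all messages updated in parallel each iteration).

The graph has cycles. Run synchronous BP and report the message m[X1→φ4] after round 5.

init: all messages = 𝟙 over 4 values
r1 m[φ0→X1] = [T, T, T, T]
r1 m[φ0→X12] = [T, T, F, T]
r1 m[φ1→X12] = [T, T, T, T]
r1 m[φ1→X2] = [T, T, T, F]
r1 m[φ2→X4] = [T, T, T, T]
r1 m[φ2→X12] = [F, T, T, T]
r1 m[φ3→X8] = [T, T, T, T]
r1 m[φ3→X4] = [T, T, T, T]
r1 m[φ4→X1] = [T, T, T, T]
r1 m[φ4→X12] = [T, T, T, T]
r1 m[X1→φ0] = [T, T, T, T]
r1 m[X1→φ4] = [T, T, T, T]
r1 m[X8→φ3] = [T, T, T, T]
r1 m[X4→φ2] = [T, T, T, T]
r1 m[X4→φ3] = [T, T, T, T]
r1 m[X12→φ0] = [T, T, T, T]
r1 m[X12→φ1] = [T, T, T, T]
r1 m[X12→φ2] = [T, T, T, T]
r1 m[X12→φ4] = [T, T, T, T]
r1 m[X2→φ1] = [T, T, T, T]
r2 m[φ0→X1] = [T, T, T, T]
r2 m[φ0→X12] = [T, T, F, T]
r2 m[φ1→X12] = [T, T, T, T]
r2 m[φ1→X2] = [T, T, T, F]
r2 m[φ2→X4] = [T, T, T, T]
r2 m[φ2→X12] = [F, T, T, T]
r2 m[φ3→X8] = [T, T, T, T]
r2 m[φ3→X4] = [T, T, T, T]
r2 m[φ4→X1] = [T, T, T, T]
r2 m[φ4→X12] = [T, T, T, T]
r2 m[X1→φ0] = [T, T, T, T]
r2 m[X1→φ4] = [T, T, T, T]
r2 m[X8→φ3] = [T, T, T, T]
r2 m[X4→φ2] = [T, T, T, T]
r2 m[X4→φ3] = [T, T, T, T]
r2 m[X12→φ0] = [F, T, T, T]
r2 m[X12→φ1] = [F, T, F, T]
r2 m[X12→φ2] = [T, T, F, T]
r2 m[X12→φ4] = [F, T, F, T]
r2 m[X2→φ1] = [T, T, T, T]
r3 m[φ0→X1] = [F, T, T, T]
r3 m[φ0→X12] = [T, T, F, T]
r3 m[φ1→X12] = [T, T, T, T]
r3 m[φ1→X2] = [T, T, T, F]
r3 m[φ2→X4] = [T, T, T, T]
r3 m[φ2→X12] = [F, T, T, T]
r3 m[φ3→X8] = [T, T, T, T]
r3 m[φ3→X4] = [T, T, T, T]
r3 m[φ4→X1] = [T, T, T, T]
r3 m[φ4→X12] = [T, T, T, T]
r3 m[X1→φ0] = [T, T, T, T]
r3 m[X1→φ4] = [T, T, T, T]
r3 m[X8→φ3] = [T, T, T, T]
r3 m[X4→φ2] = [T, T, T, T]
r3 m[X4→φ3] = [T, T, T, T]
r3 m[X12→φ0] = [F, T, T, T]
r3 m[X12→φ1] = [F, T, F, T]
r3 m[X12→φ2] = [T, T, F, T]
r3 m[X12→φ4] = [F, T, F, T]
r3 m[X2→φ1] = [T, T, T, T]
r4 m[φ0→X1] = [F, T, T, T]
r4 m[φ0→X12] = [T, T, F, T]
r4 m[φ1→X12] = [T, T, T, T]
r4 m[φ1→X2] = [T, T, T, F]
r4 m[φ2→X4] = [T, T, T, T]
r4 m[φ2→X12] = [F, T, T, T]
r4 m[φ3→X8] = [T, T, T, T]
r4 m[φ3→X4] = [T, T, T, T]
r4 m[φ4→X1] = [T, T, T, T]
r4 m[φ4→X12] = [T, T, T, T]
r4 m[X1→φ0] = [T, T, T, T]
r4 m[X1→φ4] = [F, T, T, T]
r4 m[X8→φ3] = [T, T, T, T]
r4 m[X4→φ2] = [T, T, T, T]
r4 m[X4→φ3] = [T, T, T, T]
r4 m[X12→φ0] = [F, T, T, T]
r4 m[X12→φ1] = [F, T, F, T]
r4 m[X12→φ2] = [T, T, F, T]
r4 m[X12→φ4] = [F, T, F, T]
r4 m[X2→φ1] = [T, T, T, T]
r5 m[φ0→X1] = [F, T, T, T]
r5 m[φ0→X12] = [T, T, F, T]
r5 m[φ1→X12] = [T, T, T, T]
r5 m[φ1→X2] = [T, T, T, F]
r5 m[φ2→X4] = [T, T, T, T]
r5 m[φ2→X12] = [F, T, T, T]
r5 m[φ3→X8] = [T, T, T, T]
r5 m[φ3→X4] = [T, T, T, T]
r5 m[φ4→X1] = [T, T, T, T]
r5 m[φ4→X12] = [T, T, T, T]
r5 m[X1→φ0] = [T, T, T, T]
r5 m[X1→φ4] = [F, T, T, T]
r5 m[X8→φ3] = [T, T, T, T]
r5 m[X4→φ2] = [T, T, T, T]
r5 m[X4→φ3] = [T, T, T, T]
r5 m[X12→φ0] = [F, T, T, T]
r5 m[X12→φ1] = [F, T, F, T]
r5 m[X12→φ2] = [T, T, F, T]
r5 m[X12→φ4] = [F, T, F, T]
r5 m[X2→φ1] = [T, T, T, T]
fixed point reached at round 5

message @ round 5 = [F, T, T, T]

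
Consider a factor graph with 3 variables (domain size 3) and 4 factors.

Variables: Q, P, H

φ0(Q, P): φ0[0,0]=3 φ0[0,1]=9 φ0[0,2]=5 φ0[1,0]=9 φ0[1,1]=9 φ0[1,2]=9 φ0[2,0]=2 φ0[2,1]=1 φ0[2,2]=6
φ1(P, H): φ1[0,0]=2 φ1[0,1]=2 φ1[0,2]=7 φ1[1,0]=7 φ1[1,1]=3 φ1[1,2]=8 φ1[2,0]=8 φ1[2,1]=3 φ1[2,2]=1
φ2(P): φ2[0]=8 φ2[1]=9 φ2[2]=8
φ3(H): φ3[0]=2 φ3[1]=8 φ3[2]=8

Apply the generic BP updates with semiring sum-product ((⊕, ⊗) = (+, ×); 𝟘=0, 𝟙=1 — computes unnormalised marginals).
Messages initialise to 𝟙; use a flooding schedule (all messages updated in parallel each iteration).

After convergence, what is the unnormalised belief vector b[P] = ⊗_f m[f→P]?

b[P] = [8512, 17442, 7680]

init: all messages = 𝟙 over 3 values
r1 m[φ0→Q] = [17, 27, 9]
r1 m[φ0→P] = [14, 19, 20]
r1 m[φ1→P] = [11, 18, 12]
r1 m[φ1→H] = [17, 8, 16]
r1 m[φ2→P] = [8, 9, 8]
r1 m[φ3→H] = [2, 8, 8]
r1 m[Q→φ0] = [1, 1, 1]
r1 m[P→φ0] = [1, 1, 1]
r1 m[P→φ1] = [1, 1, 1]
r1 m[P→φ2] = [1, 1, 1]
r1 m[H→φ1] = [1, 1, 1]
r1 m[H→φ3] = [1, 1, 1]
r2 m[φ0→Q] = [17, 27, 9]
r2 m[φ0→P] = [14, 19, 20]
r2 m[φ1→P] = [11, 18, 12]
r2 m[φ1→H] = [17, 8, 16]
r2 m[φ2→P] = [8, 9, 8]
r2 m[φ3→H] = [2, 8, 8]
r2 m[Q→φ0] = [1, 1, 1]
r2 m[P→φ0] = [88, 162, 96]
r2 m[P→φ1] = [112, 171, 160]
r2 m[P→φ2] = [154, 342, 240]
r2 m[H→φ1] = [2, 8, 8]
r2 m[H→φ3] = [17, 8, 16]
r3 m[φ0→Q] = [2202, 3114, 914]
r3 m[φ0→P] = [14, 19, 20]
r3 m[φ1→P] = [76, 102, 48]
r3 m[φ1→H] = [2701, 1217, 2312]
r3 m[φ2→P] = [8, 9, 8]
r3 m[φ3→H] = [2, 8, 8]
r3 m[Q→φ0] = [1, 1, 1]
r3 m[P→φ0] = [88, 162, 96]
r3 m[P→φ1] = [112, 171, 160]
r3 m[P→φ2] = [154, 342, 240]
r3 m[H→φ1] = [2, 8, 8]
r3 m[H→φ3] = [17, 8, 16]
r4 m[φ0→Q] = [2202, 3114, 914]
r4 m[φ0→P] = [14, 19, 20]
r4 m[φ1→P] = [76, 102, 48]
r4 m[φ1→H] = [2701, 1217, 2312]
r4 m[φ2→P] = [8, 9, 8]
r4 m[φ3→H] = [2, 8, 8]
r4 m[Q→φ0] = [1, 1, 1]
r4 m[P→φ0] = [608, 918, 384]
r4 m[P→φ1] = [112, 171, 160]
r4 m[P→φ2] = [1064, 1938, 960]
r4 m[H→φ1] = [2, 8, 8]
r4 m[H→φ3] = [2701, 1217, 2312]
r5 m[φ0→Q] = [12006, 17190, 4438]
r5 m[φ0→P] = [14, 19, 20]
r5 m[φ1→P] = [76, 102, 48]
r5 m[φ1→H] = [2701, 1217, 2312]
r5 m[φ2→P] = [8, 9, 8]
r5 m[φ3→H] = [2, 8, 8]
r5 m[Q→φ0] = [1, 1, 1]
r5 m[P→φ0] = [608, 918, 384]
r5 m[P→φ1] = [112, 171, 160]
r5 m[P→φ2] = [1064, 1938, 960]
r5 m[H→φ1] = [2, 8, 8]
r5 m[H→φ3] = [2701, 1217, 2312]
r6 m[φ0→Q] = [12006, 17190, 4438]
r6 m[φ0→P] = [14, 19, 20]
r6 m[φ1→P] = [76, 102, 48]
r6 m[φ1→H] = [2701, 1217, 2312]
r6 m[φ2→P] = [8, 9, 8]
r6 m[φ3→H] = [2, 8, 8]
r6 m[Q→φ0] = [1, 1, 1]
r6 m[P→φ0] = [608, 918, 384]
r6 m[P→φ1] = [112, 171, 160]
r6 m[P→φ2] = [1064, 1938, 960]
r6 m[H→φ1] = [2, 8, 8]
r6 m[H→φ3] = [2701, 1217, 2312]
fixed point reached at round 6
b[P] = ⊗ incoming = [8512, 17442, 7680]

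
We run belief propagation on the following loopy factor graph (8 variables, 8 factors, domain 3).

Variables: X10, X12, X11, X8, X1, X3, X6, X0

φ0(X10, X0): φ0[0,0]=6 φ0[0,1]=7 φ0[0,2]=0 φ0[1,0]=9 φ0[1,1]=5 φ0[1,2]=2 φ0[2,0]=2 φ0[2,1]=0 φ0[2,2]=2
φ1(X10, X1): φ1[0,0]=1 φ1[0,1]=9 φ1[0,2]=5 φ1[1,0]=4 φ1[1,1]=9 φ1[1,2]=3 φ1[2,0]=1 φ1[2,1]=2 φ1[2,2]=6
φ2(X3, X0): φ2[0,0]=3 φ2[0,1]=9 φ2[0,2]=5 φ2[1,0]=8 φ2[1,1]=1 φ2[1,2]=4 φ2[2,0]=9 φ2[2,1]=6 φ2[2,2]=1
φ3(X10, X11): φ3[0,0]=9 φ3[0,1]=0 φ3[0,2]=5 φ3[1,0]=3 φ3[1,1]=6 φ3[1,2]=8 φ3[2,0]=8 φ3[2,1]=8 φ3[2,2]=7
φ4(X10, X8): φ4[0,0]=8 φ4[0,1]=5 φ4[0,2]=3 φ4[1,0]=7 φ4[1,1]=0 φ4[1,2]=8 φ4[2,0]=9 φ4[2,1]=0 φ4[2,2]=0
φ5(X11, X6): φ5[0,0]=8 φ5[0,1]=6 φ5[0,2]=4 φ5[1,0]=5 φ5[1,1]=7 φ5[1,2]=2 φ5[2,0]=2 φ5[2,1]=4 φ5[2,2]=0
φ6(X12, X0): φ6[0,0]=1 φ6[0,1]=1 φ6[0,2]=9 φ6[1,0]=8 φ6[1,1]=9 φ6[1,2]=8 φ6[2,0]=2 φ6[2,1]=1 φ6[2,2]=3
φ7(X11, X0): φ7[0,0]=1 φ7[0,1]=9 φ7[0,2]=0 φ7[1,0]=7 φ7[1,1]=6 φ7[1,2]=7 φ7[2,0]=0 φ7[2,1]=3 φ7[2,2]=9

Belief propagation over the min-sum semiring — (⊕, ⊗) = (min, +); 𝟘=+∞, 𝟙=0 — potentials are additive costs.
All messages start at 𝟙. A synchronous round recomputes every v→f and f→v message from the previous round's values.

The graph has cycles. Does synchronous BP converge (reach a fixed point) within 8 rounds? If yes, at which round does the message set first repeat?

init: all messages = 𝟙 over 3 values
r1 m[φ0→X10] = [0, 2, 0]
r1 m[φ0→X0] = [2, 0, 0]
r1 m[φ1→X10] = [1, 3, 1]
r1 m[φ1→X1] = [1, 2, 3]
r1 m[φ2→X3] = [3, 1, 1]
r1 m[φ2→X0] = [3, 1, 1]
r1 m[φ3→X10] = [0, 3, 7]
r1 m[φ3→X11] = [3, 0, 5]
r1 m[φ4→X10] = [3, 0, 0]
r1 m[φ4→X8] = [7, 0, 0]
r1 m[φ5→X11] = [4, 2, 0]
r1 m[φ5→X6] = [2, 4, 0]
r1 m[φ6→X12] = [1, 8, 1]
r1 m[φ6→X0] = [1, 1, 3]
r1 m[φ7→X11] = [0, 6, 0]
r1 m[φ7→X0] = [0, 3, 0]
r1 m[X10→φ0] = [0, 0, 0]
r1 m[X10→φ1] = [0, 0, 0]
r1 m[X10→φ3] = [0, 0, 0]
r1 m[X10→φ4] = [0, 0, 0]
r1 m[X12→φ6] = [0, 0, 0]
r1 m[X11→φ3] = [0, 0, 0]
r1 m[X11→φ5] = [0, 0, 0]
r1 m[X11→φ7] = [0, 0, 0]
r1 m[X8→φ4] = [0, 0, 0]
r1 m[X1→φ1] = [0, 0, 0]
r1 m[X3→φ2] = [0, 0, 0]
r1 m[X6→φ5] = [0, 0, 0]
r1 m[X0→φ0] = [0, 0, 0]
r1 m[X0→φ2] = [0, 0, 0]
r1 m[X0→φ6] = [0, 0, 0]
r1 m[X0→φ7] = [0, 0, 0]
r2 m[φ0→X10] = [0, 2, 0]
r2 m[φ0→X0] = [2, 0, 0]
r2 m[φ1→X10] = [1, 3, 1]
r2 m[φ1→X1] = [1, 2, 3]
r2 m[φ2→X3] = [3, 1, 1]
r2 m[φ2→X0] = [3, 1, 1]
r2 m[φ3→X10] = [0, 3, 7]
r2 m[φ3→X11] = [3, 0, 5]
r2 m[φ4→X10] = [3, 0, 0]
r2 m[φ4→X8] = [7, 0, 0]
r2 m[φ5→X11] = [4, 2, 0]
r2 m[φ5→X6] = [2, 4, 0]
r2 m[φ6→X12] = [1, 8, 1]
r2 m[φ6→X0] = [1, 1, 3]
r2 m[φ7→X11] = [0, 6, 0]
r2 m[φ7→X0] = [0, 3, 0]
r2 m[X10→φ0] = [4, 6, 8]
r2 m[X10→φ1] = [3, 5, 7]
r2 m[X10→φ3] = [4, 5, 1]
r2 m[X10→φ4] = [1, 8, 8]
r2 m[X12→φ6] = [0, 0, 0]
r2 m[X11→φ3] = [4, 8, 0]
r2 m[X11→φ5] = [3, 6, 5]
r2 m[X11→φ7] = [7, 2, 5]
r2 m[X8→φ4] = [0, 0, 0]
r2 m[X1→φ1] = [0, 0, 0]
r2 m[X3→φ2] = [0, 0, 0]
r2 m[X6→φ5] = [0, 0, 0]
r2 m[X0→φ0] = [4, 5, 4]
r2 m[X0→φ2] = [3, 4, 3]
r2 m[X0→φ6] = [5, 4, 1]
r2 m[X0→φ7] = [6, 2, 4]
r3 m[φ0→X10] = [4, 6, 5]
r3 m[φ0→X0] = [10, 8, 4]
r3 m[φ1→X10] = [1, 3, 1]
r3 m[φ1→X1] = [4, 9, 8]
r3 m[φ2→X3] = [6, 5, 4]
r3 m[φ2→X0] = [3, 1, 1]
r3 m[φ3→X10] = [5, 7, 7]
r3 m[φ3→X11] = [8, 4, 8]
r3 m[φ4→X10] = [3, 0, 0]
r3 m[φ4→X8] = [9, 6, 4]
r3 m[φ5→X11] = [4, 2, 0]
r3 m[φ5→X6] = [7, 9, 5]
r3 m[φ6→X12] = [5, 9, 4]
r3 m[φ6→X0] = [1, 1, 3]
r3 m[φ7→X11] = [4, 8, 5]
r3 m[φ7→X0] = [5, 8, 7]
r3 m[X10→φ0] = [4, 6, 8]
r3 m[X10→φ1] = [3, 5, 7]
r3 m[X10→φ3] = [4, 5, 1]
r3 m[X10→φ4] = [1, 8, 8]
r3 m[X12→φ6] = [0, 0, 0]
r3 m[X11→φ3] = [4, 8, 0]
r3 m[X11→φ5] = [3, 6, 5]
r3 m[X11→φ7] = [7, 2, 5]
r3 m[X8→φ4] = [0, 0, 0]
r3 m[X1→φ1] = [0, 0, 0]
r3 m[X3→φ2] = [0, 0, 0]
r3 m[X6→φ5] = [0, 0, 0]
r3 m[X0→φ0] = [4, 5, 4]
r3 m[X0→φ2] = [3, 4, 3]
r3 m[X0→φ6] = [5, 4, 1]
r3 m[X0→φ7] = [6, 2, 4]
r4 m[φ0→X10] = [4, 6, 5]
r4 m[φ0→X0] = [10, 8, 4]
r4 m[φ1→X10] = [1, 3, 1]
r4 m[φ1→X1] = [4, 9, 8]
r4 m[φ2→X3] = [6, 5, 4]
r4 m[φ2→X0] = [3, 1, 1]
r4 m[φ3→X10] = [5, 7, 7]
r4 m[φ3→X11] = [8, 4, 8]
r4 m[φ4→X10] = [3, 0, 0]
r4 m[φ4→X8] = [9, 6, 4]
r4 m[φ5→X11] = [4, 2, 0]
r4 m[φ5→X6] = [7, 9, 5]
r4 m[φ6→X12] = [5, 9, 4]
r4 m[φ6→X0] = [1, 1, 3]
r4 m[φ7→X11] = [4, 8, 5]
r4 m[φ7→X0] = [5, 8, 7]
r4 m[X10→φ0] = [9, 10, 8]
r4 m[X10→φ1] = [12, 13, 12]
r4 m[X10→φ3] = [8, 9, 6]
r4 m[X10→φ4] = [10, 16, 13]
r4 m[X12→φ6] = [0, 0, 0]
r4 m[X11→φ3] = [8, 10, 5]
r4 m[X11→φ5] = [12, 12, 13]
r4 m[X11→φ7] = [12, 6, 8]
r4 m[X8→φ4] = [0, 0, 0]
r4 m[X1→φ1] = [0, 0, 0]
r4 m[X3→φ2] = [0, 0, 0]
r4 m[X6→φ5] = [0, 0, 0]
r4 m[X0→φ0] = [9, 10, 11]
r4 m[X0→φ2] = [16, 17, 14]
r4 m[X0→φ6] = [18, 17, 12]
r4 m[X0→φ7] = [14, 10, 8]
r5 m[φ0→X10] = [11, 13, 10]
r5 m[φ0→X0] = [10, 8, 9]
r5 m[φ1→X10] = [1, 3, 1]
r5 m[φ1→X1] = [13, 14, 16]
r5 m[φ2→X3] = [19, 18, 15]
r5 m[φ2→X0] = [3, 1, 1]
r5 m[φ3→X10] = [10, 11, 12]
r5 m[φ3→X11] = [12, 8, 13]
r5 m[φ4→X10] = [3, 0, 0]
r5 m[φ4→X8] = [18, 13, 13]
r5 m[φ5→X11] = [4, 2, 0]
r5 m[φ5→X6] = [15, 17, 13]
r5 m[φ6→X12] = [18, 20, 15]
r5 m[φ6→X0] = [1, 1, 3]
r5 m[φ7→X11] = [8, 15, 13]
r5 m[φ7→X0] = [8, 11, 12]
r5 m[X10→φ0] = [9, 10, 8]
r5 m[X10→φ1] = [12, 13, 12]
r5 m[X10→φ3] = [8, 9, 6]
r5 m[X10→φ4] = [10, 16, 13]
r5 m[X12→φ6] = [0, 0, 0]
r5 m[X11→φ3] = [8, 10, 5]
r5 m[X11→φ5] = [12, 12, 13]
r5 m[X11→φ7] = [12, 6, 8]
r5 m[X8→φ4] = [0, 0, 0]
r5 m[X1→φ1] = [0, 0, 0]
r5 m[X3→φ2] = [0, 0, 0]
r5 m[X6→φ5] = [0, 0, 0]
r5 m[X0→φ0] = [9, 10, 11]
r5 m[X0→φ2] = [16, 17, 14]
r5 m[X0→φ6] = [18, 17, 12]
r5 m[X0→φ7] = [14, 10, 8]
r6 m[φ0→X10] = [11, 13, 10]
r6 m[φ0→X0] = [10, 8, 9]
r6 m[φ1→X10] = [1, 3, 1]
r6 m[φ1→X1] = [13, 14, 16]
r6 m[φ2→X3] = [19, 18, 15]
r6 m[φ2→X0] = [3, 1, 1]
r6 m[φ3→X10] = [10, 11, 12]
r6 m[φ3→X11] = [12, 8, 13]
r6 m[φ4→X10] = [3, 0, 0]
r6 m[φ4→X8] = [18, 13, 13]
r6 m[φ5→X11] = [4, 2, 0]
r6 m[φ5→X6] = [15, 17, 13]
r6 m[φ6→X12] = [18, 20, 15]
r6 m[φ6→X0] = [1, 1, 3]
r6 m[φ7→X11] = [8, 15, 13]
r6 m[φ7→X0] = [8, 11, 12]
r6 m[X10→φ0] = [14, 14, 13]
r6 m[X10→φ1] = [24, 24, 22]
r6 m[X10→φ3] = [15, 16, 11]
r6 m[X10→φ4] = [22, 27, 23]
r6 m[X12→φ6] = [0, 0, 0]
r6 m[X11→φ3] = [12, 17, 13]
r6 m[X11→φ5] = [20, 23, 26]
r6 m[X11→φ7] = [16, 10, 13]
r6 m[X8→φ4] = [0, 0, 0]
r6 m[X1→φ1] = [0, 0, 0]
r6 m[X3→φ2] = [0, 0, 0]
r6 m[X6→φ5] = [0, 0, 0]
r6 m[X0→φ0] = [12, 13, 16]
r6 m[X0→φ2] = [19, 20, 24]
r6 m[X0→φ6] = [21, 20, 22]
r6 m[X0→φ7] = [14, 10, 13]
r7 m[φ0→X10] = [16, 18, 13]
r7 m[φ0→X0] = [15, 13, 14]
r7 m[φ1→X10] = [1, 3, 1]
r7 m[φ1→X1] = [23, 24, 27]
r7 m[φ2→X3] = [22, 21, 25]
r7 m[φ2→X0] = [3, 1, 1]
r7 m[φ3→X10] = [17, 15, 20]
r7 m[φ3→X11] = [19, 15, 18]
r7 m[φ4→X10] = [3, 0, 0]
r7 m[φ4→X8] = [30, 23, 23]
r7 m[φ5→X11] = [4, 2, 0]
r7 m[φ5→X6] = [28, 26, 24]
r7 m[φ6→X12] = [21, 29, 21]
r7 m[φ6→X0] = [1, 1, 3]
r7 m[φ7→X11] = [13, 16, 13]
r7 m[φ7→X0] = [13, 16, 16]
r7 m[X10→φ0] = [14, 14, 13]
r7 m[X10→φ1] = [24, 24, 22]
r7 m[X10→φ3] = [15, 16, 11]
r7 m[X10→φ4] = [22, 27, 23]
r7 m[X12→φ6] = [0, 0, 0]
r7 m[X11→φ3] = [12, 17, 13]
r7 m[X11→φ5] = [20, 23, 26]
r7 m[X11→φ7] = [16, 10, 13]
r7 m[X8→φ4] = [0, 0, 0]
r7 m[X1→φ1] = [0, 0, 0]
r7 m[X3→φ2] = [0, 0, 0]
r7 m[X6→φ5] = [0, 0, 0]
r7 m[X0→φ0] = [12, 13, 16]
r7 m[X0→φ2] = [19, 20, 24]
r7 m[X0→φ6] = [21, 20, 22]
r7 m[X0→φ7] = [14, 10, 13]
r8 m[φ0→X10] = [16, 18, 13]
r8 m[φ0→X0] = [15, 13, 14]
r8 m[φ1→X10] = [1, 3, 1]
r8 m[φ1→X1] = [23, 24, 27]
r8 m[φ2→X3] = [22, 21, 25]
r8 m[φ2→X0] = [3, 1, 1]
r8 m[φ3→X10] = [17, 15, 20]
r8 m[φ3→X11] = [19, 15, 18]
r8 m[φ4→X10] = [3, 0, 0]
r8 m[φ4→X8] = [30, 23, 23]
r8 m[φ5→X11] = [4, 2, 0]
r8 m[φ5→X6] = [28, 26, 24]
r8 m[φ6→X12] = [21, 29, 21]
r8 m[φ6→X0] = [1, 1, 3]
r8 m[φ7→X11] = [13, 16, 13]
r8 m[φ7→X0] = [13, 16, 16]
r8 m[X10→φ0] = [21, 18, 21]
r8 m[X10→φ1] = [36, 33, 33]
r8 m[X10→φ3] = [20, 21, 14]
r8 m[X10→φ4] = [34, 36, 34]
r8 m[X12→φ6] = [0, 0, 0]
r8 m[X11→φ3] = [17, 18, 13]
r8 m[X11→φ5] = [32, 31, 31]
r8 m[X11→φ7] = [23, 17, 18]
r8 m[X8→φ4] = [0, 0, 0]
r8 m[X1→φ1] = [0, 0, 0]
r8 m[X3→φ2] = [0, 0, 0]
r8 m[X6→φ5] = [0, 0, 0]
r8 m[X0→φ0] = [17, 18, 20]
r8 m[X0→φ2] = [29, 30, 33]
r8 m[X0→φ6] = [31, 30, 31]
r8 m[X0→φ7] = [19, 15, 18]
no fixed point within 8 rounds

NOT CONVERGED within 8 rounds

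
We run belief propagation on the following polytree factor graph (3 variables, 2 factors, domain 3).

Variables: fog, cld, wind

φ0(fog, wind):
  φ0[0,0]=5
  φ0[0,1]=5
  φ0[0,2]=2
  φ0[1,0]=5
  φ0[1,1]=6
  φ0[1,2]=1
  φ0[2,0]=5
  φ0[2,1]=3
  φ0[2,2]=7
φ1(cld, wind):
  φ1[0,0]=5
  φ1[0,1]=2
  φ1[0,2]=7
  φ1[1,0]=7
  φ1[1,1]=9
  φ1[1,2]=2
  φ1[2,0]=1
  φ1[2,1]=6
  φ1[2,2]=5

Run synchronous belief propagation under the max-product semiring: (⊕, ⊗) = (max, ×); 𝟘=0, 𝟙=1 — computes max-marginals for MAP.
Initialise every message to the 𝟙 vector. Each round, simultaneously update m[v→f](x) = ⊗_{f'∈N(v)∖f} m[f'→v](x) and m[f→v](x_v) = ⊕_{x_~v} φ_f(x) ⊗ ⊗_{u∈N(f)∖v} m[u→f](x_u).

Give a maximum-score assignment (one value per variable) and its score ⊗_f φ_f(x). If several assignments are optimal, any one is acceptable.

init: all messages = 𝟙 over 3 values
r1 m[φ0→fog] = [5, 6, 7]
r1 m[φ0→wind] = [5, 6, 7]
r1 m[φ1→cld] = [7, 9, 6]
r1 m[φ1→wind] = [7, 9, 7]
r1 m[fog→φ0] = [1, 1, 1]
r1 m[cld→φ1] = [1, 1, 1]
r1 m[wind→φ0] = [1, 1, 1]
r1 m[wind→φ1] = [1, 1, 1]
r2 m[φ0→fog] = [5, 6, 7]
r2 m[φ0→wind] = [5, 6, 7]
r2 m[φ1→cld] = [7, 9, 6]
r2 m[φ1→wind] = [7, 9, 7]
r2 m[fog→φ0] = [1, 1, 1]
r2 m[cld→φ1] = [1, 1, 1]
r2 m[wind→φ0] = [7, 9, 7]
r2 m[wind→φ1] = [5, 6, 7]
r3 m[φ0→fog] = [45, 54, 49]
r3 m[φ0→wind] = [5, 6, 7]
r3 m[φ1→cld] = [49, 54, 36]
r3 m[φ1→wind] = [7, 9, 7]
r3 m[fog→φ0] = [1, 1, 1]
r3 m[cld→φ1] = [1, 1, 1]
r3 m[wind→φ0] = [7, 9, 7]
r3 m[wind→φ1] = [5, 6, 7]
r4 m[φ0→fog] = [45, 54, 49]
r4 m[φ0→wind] = [5, 6, 7]
r4 m[φ1→cld] = [49, 54, 36]
r4 m[φ1→wind] = [7, 9, 7]
r4 m[fog→φ0] = [1, 1, 1]
r4 m[cld→φ1] = [1, 1, 1]
r4 m[wind→φ0] = [7, 9, 7]
r4 m[wind→φ1] = [5, 6, 7]
fixed point reached at round 4
traceback from fog: (fog=1, cld=1, wind=1), score=54

assignment: (fog=1, cld=1, wind=1); score = 54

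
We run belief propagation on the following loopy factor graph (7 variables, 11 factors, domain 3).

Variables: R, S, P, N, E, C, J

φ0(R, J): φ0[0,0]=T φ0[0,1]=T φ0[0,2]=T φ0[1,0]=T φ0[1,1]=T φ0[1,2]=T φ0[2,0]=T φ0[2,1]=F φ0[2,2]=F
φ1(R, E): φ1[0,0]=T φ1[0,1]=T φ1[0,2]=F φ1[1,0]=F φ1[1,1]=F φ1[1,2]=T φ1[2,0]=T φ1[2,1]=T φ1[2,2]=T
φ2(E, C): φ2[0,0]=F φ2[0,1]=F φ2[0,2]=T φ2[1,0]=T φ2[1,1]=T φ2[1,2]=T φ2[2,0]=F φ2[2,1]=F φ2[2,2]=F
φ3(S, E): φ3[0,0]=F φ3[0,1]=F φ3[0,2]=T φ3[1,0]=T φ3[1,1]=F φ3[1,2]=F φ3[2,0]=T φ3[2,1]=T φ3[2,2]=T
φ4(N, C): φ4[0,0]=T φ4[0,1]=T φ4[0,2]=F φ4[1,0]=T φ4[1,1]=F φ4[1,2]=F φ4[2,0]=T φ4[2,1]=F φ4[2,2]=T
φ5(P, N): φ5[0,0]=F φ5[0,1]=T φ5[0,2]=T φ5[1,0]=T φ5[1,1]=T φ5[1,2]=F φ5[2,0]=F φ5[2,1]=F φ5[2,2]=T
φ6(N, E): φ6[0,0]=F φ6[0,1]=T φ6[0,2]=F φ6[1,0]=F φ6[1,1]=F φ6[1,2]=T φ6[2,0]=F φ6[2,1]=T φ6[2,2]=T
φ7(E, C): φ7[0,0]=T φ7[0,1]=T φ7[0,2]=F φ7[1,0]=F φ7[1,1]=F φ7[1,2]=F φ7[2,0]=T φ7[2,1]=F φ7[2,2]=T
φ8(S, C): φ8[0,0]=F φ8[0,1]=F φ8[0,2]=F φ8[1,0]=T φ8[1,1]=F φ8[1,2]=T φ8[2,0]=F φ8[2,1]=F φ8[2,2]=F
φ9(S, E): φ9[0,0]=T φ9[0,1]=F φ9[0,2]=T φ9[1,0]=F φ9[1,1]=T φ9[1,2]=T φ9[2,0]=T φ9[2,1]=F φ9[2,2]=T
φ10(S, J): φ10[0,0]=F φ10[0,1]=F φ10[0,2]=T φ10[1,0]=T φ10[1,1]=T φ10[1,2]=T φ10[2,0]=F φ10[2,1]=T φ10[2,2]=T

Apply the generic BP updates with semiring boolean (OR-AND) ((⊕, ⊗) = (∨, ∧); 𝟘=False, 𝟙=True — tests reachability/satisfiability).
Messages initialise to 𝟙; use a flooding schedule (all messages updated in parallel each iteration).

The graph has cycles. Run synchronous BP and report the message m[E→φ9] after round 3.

init: all messages = 𝟙 over 3 values
r1 m[φ0→R] = [T, T, T]
r1 m[φ0→J] = [T, T, T]
r1 m[φ1→R] = [T, T, T]
r1 m[φ1→E] = [T, T, T]
r1 m[φ2→E] = [T, T, F]
r1 m[φ2→C] = [T, T, T]
r1 m[φ3→S] = [T, T, T]
r1 m[φ3→E] = [T, T, T]
r1 m[φ4→N] = [T, T, T]
r1 m[φ4→C] = [T, T, T]
r1 m[φ5→P] = [T, T, T]
r1 m[φ5→N] = [T, T, T]
r1 m[φ6→N] = [T, T, T]
r1 m[φ6→E] = [F, T, T]
r1 m[φ7→E] = [T, F, T]
r1 m[φ7→C] = [T, T, T]
r1 m[φ8→S] = [F, T, F]
r1 m[φ8→C] = [T, F, T]
r1 m[φ9→S] = [T, T, T]
r1 m[φ9→E] = [T, T, T]
r1 m[φ10→S] = [T, T, T]
r1 m[φ10→J] = [T, T, T]
r1 m[R→φ0] = [T, T, T]
r1 m[R→φ1] = [T, T, T]
r1 m[S→φ3] = [T, T, T]
r1 m[S→φ8] = [T, T, T]
r1 m[S→φ9] = [T, T, T]
r1 m[S→φ10] = [T, T, T]
r1 m[P→φ5] = [T, T, T]
r1 m[N→φ4] = [T, T, T]
r1 m[N→φ5] = [T, T, T]
r1 m[N→φ6] = [T, T, T]
r1 m[E→φ1] = [T, T, T]
r1 m[E→φ2] = [T, T, T]
r1 m[E→φ3] = [T, T, T]
r1 m[E→φ6] = [T, T, T]
r1 m[E→φ7] = [T, T, T]
r1 m[E→φ9] = [T, T, T]
r1 m[C→φ2] = [T, T, T]
r1 m[C→φ4] = [T, T, T]
r1 m[C→φ7] = [T, T, T]
r1 m[C→φ8] = [T, T, T]
r1 m[J→φ0] = [T, T, T]
r1 m[J→φ10] = [T, T, T]
r2 m[φ0→R] = [T, T, T]
r2 m[φ0→J] = [T, T, T]
r2 m[φ1→R] = [T, T, T]
r2 m[φ1→E] = [T, T, T]
r2 m[φ2→E] = [T, T, F]
r2 m[φ2→C] = [T, T, T]
r2 m[φ3→S] = [T, T, T]
r2 m[φ3→E] = [T, T, T]
r2 m[φ4→N] = [T, T, T]
r2 m[φ4→C] = [T, T, T]
r2 m[φ5→P] = [T, T, T]
r2 m[φ5→N] = [T, T, T]
r2 m[φ6→N] = [T, T, T]
r2 m[φ6→E] = [F, T, T]
r2 m[φ7→E] = [T, F, T]
r2 m[φ7→C] = [T, T, T]
r2 m[φ8→S] = [F, T, F]
r2 m[φ8→C] = [T, F, T]
r2 m[φ9→S] = [T, T, T]
r2 m[φ9→E] = [T, T, T]
r2 m[φ10→S] = [T, T, T]
r2 m[φ10→J] = [T, T, T]
r2 m[R→φ0] = [T, T, T]
r2 m[R→φ1] = [T, T, T]
r2 m[S→φ3] = [F, T, F]
r2 m[S→φ8] = [T, T, T]
r2 m[S→φ9] = [F, T, F]
r2 m[S→φ10] = [F, T, F]
r2 m[P→φ5] = [T, T, T]
r2 m[N→φ4] = [T, T, T]
r2 m[N→φ5] = [T, T, T]
r2 m[N→φ6] = [T, T, T]
r2 m[E→φ1] = [F, F, F]
r2 m[E→φ2] = [F, F, T]
r2 m[E→φ3] = [F, F, F]
r2 m[E→φ6] = [T, F, F]
r2 m[E→φ7] = [F, T, F]
r2 m[E→φ9] = [F, F, F]
r2 m[C→φ2] = [T, F, T]
r2 m[C→φ4] = [T, F, T]
r2 m[C→φ7] = [T, F, T]
r2 m[C→φ8] = [T, T, T]
r2 m[J→φ0] = [T, T, T]
r2 m[J→φ10] = [T, T, T]
r3 m[φ0→R] = [T, T, T]
r3 m[φ0→J] = [T, T, T]
r3 m[φ1→R] = [F, F, F]
r3 m[φ1→E] = [T, T, T]
r3 m[φ2→E] = [T, T, F]
r3 m[φ2→C] = [F, F, F]
r3 m[φ3→S] = [F, F, F]
r3 m[φ3→E] = [T, F, F]
r3 m[φ4→N] = [T, T, T]
r3 m[φ4→C] = [T, T, T]
r3 m[φ5→P] = [T, T, T]
r3 m[φ5→N] = [T, T, T]
r3 m[φ6→N] = [F, F, F]
r3 m[φ6→E] = [F, T, T]
r3 m[φ7→E] = [T, F, T]
r3 m[φ7→C] = [F, F, F]
r3 m[φ8→S] = [F, T, F]
r3 m[φ8→C] = [T, F, T]
r3 m[φ9→S] = [F, F, F]
r3 m[φ9→E] = [F, T, T]
r3 m[φ10→S] = [T, T, T]
r3 m[φ10→J] = [T, T, T]
r3 m[R→φ0] = [T, T, T]
r3 m[R→φ1] = [T, T, T]
r3 m[S→φ3] = [F, T, F]
r3 m[S→φ8] = [T, T, T]
r3 m[S→φ9] = [F, T, F]
r3 m[S→φ10] = [F, T, F]
r3 m[P→φ5] = [T, T, T]
r3 m[N→φ4] = [T, T, T]
r3 m[N→φ5] = [T, T, T]
r3 m[N→φ6] = [T, T, T]
r3 m[E→φ1] = [F, F, F]
r3 m[E→φ2] = [F, F, T]
r3 m[E→φ3] = [F, F, F]
r3 m[E→φ6] = [T, F, F]
r3 m[E→φ7] = [F, T, F]
r3 m[E→φ9] = [F, F, F]
r3 m[C→φ2] = [T, F, T]
r3 m[C→φ4] = [T, F, T]
r3 m[C→φ7] = [T, F, T]
r3 m[C→φ8] = [T, T, T]
r3 m[J→φ0] = [T, T, T]
r3 m[J→φ10] = [T, T, T]

message @ round 3 = [F, F, F]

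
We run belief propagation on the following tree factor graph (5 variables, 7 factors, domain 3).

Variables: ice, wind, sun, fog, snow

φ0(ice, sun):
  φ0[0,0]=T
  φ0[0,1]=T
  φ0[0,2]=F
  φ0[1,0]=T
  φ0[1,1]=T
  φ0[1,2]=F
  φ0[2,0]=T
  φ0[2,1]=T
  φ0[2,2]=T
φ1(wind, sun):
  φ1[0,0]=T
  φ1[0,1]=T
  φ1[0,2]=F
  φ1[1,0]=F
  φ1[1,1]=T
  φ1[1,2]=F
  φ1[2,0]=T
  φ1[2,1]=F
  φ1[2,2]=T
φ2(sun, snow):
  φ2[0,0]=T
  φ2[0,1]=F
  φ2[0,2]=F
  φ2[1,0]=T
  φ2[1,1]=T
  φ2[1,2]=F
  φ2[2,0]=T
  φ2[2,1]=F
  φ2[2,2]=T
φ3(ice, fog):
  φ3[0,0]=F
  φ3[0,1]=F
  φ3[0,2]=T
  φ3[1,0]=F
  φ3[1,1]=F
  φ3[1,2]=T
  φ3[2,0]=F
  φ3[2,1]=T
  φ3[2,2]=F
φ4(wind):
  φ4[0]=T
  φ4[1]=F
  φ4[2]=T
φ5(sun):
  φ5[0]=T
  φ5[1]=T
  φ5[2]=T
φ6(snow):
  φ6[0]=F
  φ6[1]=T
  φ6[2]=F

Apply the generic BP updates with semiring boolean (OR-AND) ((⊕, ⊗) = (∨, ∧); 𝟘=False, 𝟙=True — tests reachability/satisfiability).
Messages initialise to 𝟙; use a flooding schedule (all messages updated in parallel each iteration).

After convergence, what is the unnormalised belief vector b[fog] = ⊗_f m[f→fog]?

b[fog] = [F, T, T]

init: all messages = 𝟙 over 3 values
r1 m[φ0→ice] = [T, T, T]
r1 m[φ0→sun] = [T, T, T]
r1 m[φ1→wind] = [T, T, T]
r1 m[φ1→sun] = [T, T, T]
r1 m[φ2→sun] = [T, T, T]
r1 m[φ2→snow] = [T, T, T]
r1 m[φ3→ice] = [T, T, T]
r1 m[φ3→fog] = [F, T, T]
r1 m[φ4→wind] = [T, F, T]
r1 m[φ5→sun] = [T, T, T]
r1 m[φ6→snow] = [F, T, F]
r1 m[ice→φ0] = [T, T, T]
r1 m[ice→φ3] = [T, T, T]
r1 m[wind→φ1] = [T, T, T]
r1 m[wind→φ4] = [T, T, T]
r1 m[sun→φ0] = [T, T, T]
r1 m[sun→φ1] = [T, T, T]
r1 m[sun→φ2] = [T, T, T]
r1 m[sun→φ5] = [T, T, T]
r1 m[fog→φ3] = [T, T, T]
r1 m[snow→φ2] = [T, T, T]
r1 m[snow→φ6] = [T, T, T]
r2 m[φ0→ice] = [T, T, T]
r2 m[φ0→sun] = [T, T, T]
r2 m[φ1→wind] = [T, T, T]
r2 m[φ1→sun] = [T, T, T]
r2 m[φ2→sun] = [T, T, T]
r2 m[φ2→snow] = [T, T, T]
r2 m[φ3→ice] = [T, T, T]
r2 m[φ3→fog] = [F, T, T]
r2 m[φ4→wind] = [T, F, T]
r2 m[φ5→sun] = [T, T, T]
r2 m[φ6→snow] = [F, T, F]
r2 m[ice→φ0] = [T, T, T]
r2 m[ice→φ3] = [T, T, T]
r2 m[wind→φ1] = [T, F, T]
r2 m[wind→φ4] = [T, T, T]
r2 m[sun→φ0] = [T, T, T]
r2 m[sun→φ1] = [T, T, T]
r2 m[sun→φ2] = [T, T, T]
r2 m[sun→φ5] = [T, T, T]
r2 m[fog→φ3] = [T, T, T]
r2 m[snow→φ2] = [F, T, F]
r2 m[snow→φ6] = [T, T, T]
r3 m[φ0→ice] = [T, T, T]
r3 m[φ0→sun] = [T, T, T]
r3 m[φ1→wind] = [T, T, T]
r3 m[φ1→sun] = [T, T, T]
r3 m[φ2→sun] = [F, T, F]
r3 m[φ2→snow] = [T, T, T]
r3 m[φ3→ice] = [T, T, T]
r3 m[φ3→fog] = [F, T, T]
r3 m[φ4→wind] = [T, F, T]
r3 m[φ5→sun] = [T, T, T]
r3 m[φ6→snow] = [F, T, F]
r3 m[ice→φ0] = [T, T, T]
r3 m[ice→φ3] = [T, T, T]
r3 m[wind→φ1] = [T, F, T]
r3 m[wind→φ4] = [T, T, T]
r3 m[sun→φ0] = [T, T, T]
r3 m[sun→φ1] = [T, T, T]
r3 m[sun→φ2] = [T, T, T]
r3 m[sun→φ5] = [T, T, T]
r3 m[fog→φ3] = [T, T, T]
r3 m[snow→φ2] = [F, T, F]
r3 m[snow→φ6] = [T, T, T]
r4 m[φ0→ice] = [T, T, T]
r4 m[φ0→sun] = [T, T, T]
r4 m[φ1→wind] = [T, T, T]
r4 m[φ1→sun] = [T, T, T]
r4 m[φ2→sun] = [F, T, F]
r4 m[φ2→snow] = [T, T, T]
r4 m[φ3→ice] = [T, T, T]
r4 m[φ3→fog] = [F, T, T]
r4 m[φ4→wind] = [T, F, T]
r4 m[φ5→sun] = [T, T, T]
r4 m[φ6→snow] = [F, T, F]
r4 m[ice→φ0] = [T, T, T]
r4 m[ice→φ3] = [T, T, T]
r4 m[wind→φ1] = [T, F, T]
r4 m[wind→φ4] = [T, T, T]
r4 m[sun→φ0] = [F, T, F]
r4 m[sun→φ1] = [F, T, F]
r4 m[sun→φ2] = [T, T, T]
r4 m[sun→φ5] = [F, T, F]
r4 m[fog→φ3] = [T, T, T]
r4 m[snow→φ2] = [F, T, F]
r4 m[snow→φ6] = [T, T, T]
r5 m[φ0→ice] = [T, T, T]
r5 m[φ0→sun] = [T, T, T]
r5 m[φ1→wind] = [T, T, F]
r5 m[φ1→sun] = [T, T, T]
r5 m[φ2→sun] = [F, T, F]
r5 m[φ2→snow] = [T, T, T]
r5 m[φ3→ice] = [T, T, T]
r5 m[φ3→fog] = [F, T, T]
r5 m[φ4→wind] = [T, F, T]
r5 m[φ5→sun] = [T, T, T]
r5 m[φ6→snow] = [F, T, F]
r5 m[ice→φ0] = [T, T, T]
r5 m[ice→φ3] = [T, T, T]
r5 m[wind→φ1] = [T, F, T]
r5 m[wind→φ4] = [T, T, T]
r5 m[sun→φ0] = [F, T, F]
r5 m[sun→φ1] = [F, T, F]
r5 m[sun→φ2] = [T, T, T]
r5 m[sun→φ5] = [F, T, F]
r5 m[fog→φ3] = [T, T, T]
r5 m[snow→φ2] = [F, T, F]
r5 m[snow→φ6] = [T, T, T]
r6 m[φ0→ice] = [T, T, T]
r6 m[φ0→sun] = [T, T, T]
r6 m[φ1→wind] = [T, T, F]
r6 m[φ1→sun] = [T, T, T]
r6 m[φ2→sun] = [F, T, F]
r6 m[φ2→snow] = [T, T, T]
r6 m[φ3→ice] = [T, T, T]
r6 m[φ3→fog] = [F, T, T]
r6 m[φ4→wind] = [T, F, T]
r6 m[φ5→sun] = [T, T, T]
r6 m[φ6→snow] = [F, T, F]
r6 m[ice→φ0] = [T, T, T]
r6 m[ice→φ3] = [T, T, T]
r6 m[wind→φ1] = [T, F, T]
r6 m[wind→φ4] = [T, T, F]
r6 m[sun→φ0] = [F, T, F]
r6 m[sun→φ1] = [F, T, F]
r6 m[sun→φ2] = [T, T, T]
r6 m[sun→φ5] = [F, T, F]
r6 m[fog→φ3] = [T, T, T]
r6 m[snow→φ2] = [F, T, F]
r6 m[snow→φ6] = [T, T, T]
r7 m[φ0→ice] = [T, T, T]
r7 m[φ0→sun] = [T, T, T]
r7 m[φ1→wind] = [T, T, F]
r7 m[φ1→sun] = [T, T, T]
r7 m[φ2→sun] = [F, T, F]
r7 m[φ2→snow] = [T, T, T]
r7 m[φ3→ice] = [T, T, T]
r7 m[φ3→fog] = [F, T, T]
r7 m[φ4→wind] = [T, F, T]
r7 m[φ5→sun] = [T, T, T]
r7 m[φ6→snow] = [F, T, F]
r7 m[ice→φ0] = [T, T, T]
r7 m[ice→φ3] = [T, T, T]
r7 m[wind→φ1] = [T, F, T]
r7 m[wind→φ4] = [T, T, F]
r7 m[sun→φ0] = [F, T, F]
r7 m[sun→φ1] = [F, T, F]
r7 m[sun→φ2] = [T, T, T]
r7 m[sun→φ5] = [F, T, F]
r7 m[fog→φ3] = [T, T, T]
r7 m[snow→φ2] = [F, T, F]
r7 m[snow→φ6] = [T, T, T]
fixed point reached at round 7
b[fog] = ⊗ incoming = [F, T, T]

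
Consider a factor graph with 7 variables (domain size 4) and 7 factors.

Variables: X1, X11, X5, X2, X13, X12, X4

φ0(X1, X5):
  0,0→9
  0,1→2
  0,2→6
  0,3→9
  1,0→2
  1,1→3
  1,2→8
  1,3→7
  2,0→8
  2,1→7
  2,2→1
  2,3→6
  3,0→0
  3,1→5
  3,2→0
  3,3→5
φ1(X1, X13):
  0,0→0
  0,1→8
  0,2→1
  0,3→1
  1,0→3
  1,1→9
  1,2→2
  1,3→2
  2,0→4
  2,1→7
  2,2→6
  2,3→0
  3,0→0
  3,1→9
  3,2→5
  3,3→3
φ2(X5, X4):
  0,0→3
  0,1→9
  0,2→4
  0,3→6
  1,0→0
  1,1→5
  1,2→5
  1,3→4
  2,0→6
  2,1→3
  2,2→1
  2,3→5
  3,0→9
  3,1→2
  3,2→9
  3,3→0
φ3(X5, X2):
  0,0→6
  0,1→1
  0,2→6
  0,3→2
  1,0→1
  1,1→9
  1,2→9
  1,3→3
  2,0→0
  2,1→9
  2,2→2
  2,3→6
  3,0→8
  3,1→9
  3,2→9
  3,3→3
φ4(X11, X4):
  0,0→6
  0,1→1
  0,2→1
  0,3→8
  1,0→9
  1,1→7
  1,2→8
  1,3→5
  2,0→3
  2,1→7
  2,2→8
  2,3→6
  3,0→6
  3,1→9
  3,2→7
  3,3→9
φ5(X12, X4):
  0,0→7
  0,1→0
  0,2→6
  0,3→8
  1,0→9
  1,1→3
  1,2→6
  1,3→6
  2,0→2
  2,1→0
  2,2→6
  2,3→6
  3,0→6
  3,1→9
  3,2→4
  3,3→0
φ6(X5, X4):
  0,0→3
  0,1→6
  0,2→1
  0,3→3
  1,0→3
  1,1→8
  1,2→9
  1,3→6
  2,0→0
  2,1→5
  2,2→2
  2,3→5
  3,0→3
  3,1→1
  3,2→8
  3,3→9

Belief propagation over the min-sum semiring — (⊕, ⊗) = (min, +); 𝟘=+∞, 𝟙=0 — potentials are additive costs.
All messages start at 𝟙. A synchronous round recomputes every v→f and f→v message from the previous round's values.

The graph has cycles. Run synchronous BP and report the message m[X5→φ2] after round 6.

init: all messages = 𝟙 over 4 values
r1 m[φ0→X1] = [2, 2, 1, 0]
r1 m[φ0→X5] = [0, 2, 0, 5]
r1 m[φ1→X1] = [0, 2, 0, 0]
r1 m[φ1→X13] = [0, 7, 1, 0]
r1 m[φ2→X5] = [3, 0, 1, 0]
r1 m[φ2→X4] = [0, 2, 1, 0]
r1 m[φ3→X5] = [1, 1, 0, 3]
r1 m[φ3→X2] = [0, 1, 2, 2]
r1 m[φ4→X11] = [1, 5, 3, 6]
r1 m[φ4→X4] = [3, 1, 1, 5]
r1 m[φ5→X12] = [0, 3, 0, 0]
r1 m[φ5→X4] = [2, 0, 4, 0]
r1 m[φ6→X5] = [1, 3, 0, 1]
r1 m[φ6→X4] = [0, 1, 1, 3]
r1 m[X1→φ0] = [0, 0, 0, 0]
r1 m[X1→φ1] = [0, 0, 0, 0]
r1 m[X11→φ4] = [0, 0, 0, 0]
r1 m[X5→φ0] = [0, 0, 0, 0]
r1 m[X5→φ2] = [0, 0, 0, 0]
r1 m[X5→φ3] = [0, 0, 0, 0]
r1 m[X5→φ6] = [0, 0, 0, 0]
r1 m[X2→φ3] = [0, 0, 0, 0]
r1 m[X13→φ1] = [0, 0, 0, 0]
r1 m[X12→φ5] = [0, 0, 0, 0]
r1 m[X4→φ2] = [0, 0, 0, 0]
r1 m[X4→φ4] = [0, 0, 0, 0]
r1 m[X4→φ5] = [0, 0, 0, 0]
r1 m[X4→φ6] = [0, 0, 0, 0]
r2 m[φ0→X1] = [2, 2, 1, 0]
r2 m[φ0→X5] = [0, 2, 0, 5]
r2 m[φ1→X1] = [0, 2, 0, 0]
r2 m[φ1→X13] = [0, 7, 1, 0]
r2 m[φ2→X5] = [3, 0, 1, 0]
r2 m[φ2→X4] = [0, 2, 1, 0]
r2 m[φ3→X5] = [1, 1, 0, 3]
r2 m[φ3→X2] = [0, 1, 2, 2]
r2 m[φ4→X11] = [1, 5, 3, 6]
r2 m[φ4→X4] = [3, 1, 1, 5]
r2 m[φ5→X12] = [0, 3, 0, 0]
r2 m[φ5→X4] = [2, 0, 4, 0]
r2 m[φ6→X5] = [1, 3, 0, 1]
r2 m[φ6→X4] = [0, 1, 1, 3]
r2 m[X1→φ0] = [0, 2, 0, 0]
r2 m[X1→φ1] = [2, 2, 1, 0]
r2 m[X11→φ4] = [0, 0, 0, 0]
r2 m[X5→φ0] = [5, 4, 1, 4]
r2 m[X5→φ2] = [2, 6, 0, 9]
r2 m[X5→φ3] = [4, 5, 1, 6]
r2 m[X5→φ6] = [4, 3, 1, 8]
r2 m[X2→φ3] = [0, 0, 0, 0]
r2 m[X13→φ1] = [0, 0, 0, 0]
r2 m[X12→φ5] = [0, 0, 0, 0]
r2 m[X4→φ2] = [5, 2, 6, 8]
r2 m[X4→φ4] = [2, 3, 6, 3]
r2 m[X4→φ5] = [3, 4, 3, 8]
r2 m[X4→φ6] = [5, 3, 6, 5]
r3 m[φ0→X1] = [6, 7, 2, 1]
r3 m[φ0→X5] = [0, 2, 0, 5]
r3 m[φ1→X1] = [0, 2, 0, 0]
r3 m[φ1→X13] = [0, 8, 3, 1]
r3 m[φ2→X5] = [8, 5, 5, 4]
r3 m[φ2→X4] = [5, 3, 1, 5]
r3 m[φ3→X5] = [1, 1, 0, 3]
r3 m[φ3→X2] = [1, 5, 3, 6]
r3 m[φ4→X11] = [4, 8, 5, 8]
r3 m[φ4→X4] = [3, 1, 1, 5]
r3 m[φ5→X12] = [4, 7, 4, 7]
r3 m[φ5→X4] = [2, 0, 4, 0]
r3 m[φ6→X5] = [7, 8, 5, 4]
r3 m[φ6→X4] = [1, 6, 3, 6]
r3 m[X1→φ0] = [0, 2, 0, 0]
r3 m[X1→φ1] = [2, 2, 1, 0]
r3 m[X11→φ4] = [0, 0, 0, 0]
r3 m[X5→φ0] = [5, 4, 1, 4]
r3 m[X5→φ2] = [2, 6, 0, 9]
r3 m[X5→φ3] = [4, 5, 1, 6]
r3 m[X5→φ6] = [4, 3, 1, 8]
r3 m[X2→φ3] = [0, 0, 0, 0]
r3 m[X13→φ1] = [0, 0, 0, 0]
r3 m[X12→φ5] = [0, 0, 0, 0]
r3 m[X4→φ2] = [5, 2, 6, 8]
r3 m[X4→φ4] = [2, 3, 6, 3]
r3 m[X4→φ5] = [3, 4, 3, 8]
r3 m[X4→φ6] = [5, 3, 6, 5]
r4 m[φ0→X1] = [6, 7, 2, 1]
r4 m[φ0→X5] = [0, 2, 0, 5]
r4 m[φ1→X1] = [0, 2, 0, 0]
r4 m[φ1→X13] = [0, 8, 3, 1]
r4 m[φ2→X5] = [8, 5, 5, 4]
r4 m[φ2→X4] = [5, 3, 1, 5]
r4 m[φ3→X5] = [1, 1, 0, 3]
r4 m[φ3→X2] = [1, 5, 3, 6]
r4 m[φ4→X11] = [4, 8, 5, 8]
r4 m[φ4→X4] = [3, 1, 1, 5]
r4 m[φ5→X12] = [4, 7, 4, 7]
r4 m[φ5→X4] = [2, 0, 4, 0]
r4 m[φ6→X5] = [7, 8, 5, 4]
r4 m[φ6→X4] = [1, 6, 3, 6]
r4 m[X1→φ0] = [0, 2, 0, 0]
r4 m[X1→φ1] = [6, 7, 2, 1]
r4 m[X11→φ4] = [0, 0, 0, 0]
r4 m[X5→φ0] = [16, 14, 10, 11]
r4 m[X5→φ2] = [8, 11, 5, 12]
r4 m[X5→φ3] = [15, 15, 10, 13]
r4 m[X5→φ6] = [9, 8, 5, 12]
r4 m[X2→φ3] = [0, 0, 0, 0]
r4 m[X13→φ1] = [0, 0, 0, 0]
r4 m[X12→φ5] = [0, 0, 0, 0]
r4 m[X4→φ2] = [6, 7, 8, 11]
r4 m[X4→φ4] = [8, 9, 8, 11]
r4 m[X4→φ5] = [9, 10, 5, 16]
r4 m[X4→φ6] = [10, 4, 6, 10]
r5 m[φ0→X1] = [16, 17, 11, 10]
r5 m[φ0→X5] = [0, 2, 0, 5]
r5 m[φ1→X1] = [0, 2, 0, 0]
r5 m[φ1→X13] = [1, 9, 6, 2]
r5 m[φ2→X5] = [9, 6, 9, 9]
r5 m[φ2→X4] = [11, 8, 6, 10]
r5 m[φ3→X5] = [1, 1, 0, 3]
r5 m[φ3→X2] = [10, 16, 12, 16]
r5 m[φ4→X11] = [9, 16, 11, 14]
r5 m[φ4→X4] = [3, 1, 1, 5]
r5 m[φ5→X12] = [10, 11, 10, 9]
r5 m[φ5→X4] = [2, 0, 4, 0]
r5 m[φ6→X5] = [7, 12, 8, 5]
r5 m[φ6→X4] = [5, 10, 7, 10]
r5 m[X1→φ0] = [0, 2, 0, 0]
r5 m[X1→φ1] = [6, 7, 2, 1]
r5 m[X11→φ4] = [0, 0, 0, 0]
r5 m[X5→φ0] = [16, 14, 10, 11]
r5 m[X5→φ2] = [8, 11, 5, 12]
r5 m[X5→φ3] = [15, 15, 10, 13]
r5 m[X5→φ6] = [9, 8, 5, 12]
r5 m[X2→φ3] = [0, 0, 0, 0]
r5 m[X13→φ1] = [0, 0, 0, 0]
r5 m[X12→φ5] = [0, 0, 0, 0]
r5 m[X4→φ2] = [6, 7, 8, 11]
r5 m[X4→φ4] = [8, 9, 8, 11]
r5 m[X4→φ5] = [9, 10, 5, 16]
r5 m[X4→φ6] = [10, 4, 6, 10]
r6 m[φ0→X1] = [16, 17, 11, 10]
r6 m[φ0→X5] = [0, 2, 0, 5]
r6 m[φ1→X1] = [0, 2, 0, 0]
r6 m[φ1→X13] = [1, 9, 6, 2]
r6 m[φ2→X5] = [9, 6, 9, 9]
r6 m[φ2→X4] = [11, 8, 6, 10]
r6 m[φ3→X5] = [1, 1, 0, 3]
r6 m[φ3→X2] = [10, 16, 12, 16]
r6 m[φ4→X11] = [9, 16, 11, 14]
r6 m[φ4→X4] = [3, 1, 1, 5]
r6 m[φ5→X12] = [10, 11, 10, 9]
r6 m[φ5→X4] = [2, 0, 4, 0]
r6 m[φ6→X5] = [7, 12, 8, 5]
r6 m[φ6→X4] = [5, 10, 7, 10]
r6 m[X1→φ0] = [0, 2, 0, 0]
r6 m[X1→φ1] = [16, 17, 11, 10]
r6 m[X11→φ4] = [0, 0, 0, 0]
r6 m[X5→φ0] = [17, 19, 17, 17]
r6 m[X5→φ2] = [8, 15, 8, 13]
r6 m[X5→φ3] = [16, 20, 17, 19]
r6 m[X5→φ6] = [10, 9, 9, 17]
r6 m[X2→φ3] = [0, 0, 0, 0]
r6 m[X13→φ1] = [0, 0, 0, 0]
r6 m[X12→φ5] = [0, 0, 0, 0]
r6 m[X4→φ2] = [10, 11, 12, 15]
r6 m[X4→φ4] = [18, 18, 17, 20]
r6 m[X4→φ5] = [19, 19, 14, 25]
r6 m[X4→φ6] = [16, 9, 11, 15]

message @ round 6 = [8, 15, 8, 13]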